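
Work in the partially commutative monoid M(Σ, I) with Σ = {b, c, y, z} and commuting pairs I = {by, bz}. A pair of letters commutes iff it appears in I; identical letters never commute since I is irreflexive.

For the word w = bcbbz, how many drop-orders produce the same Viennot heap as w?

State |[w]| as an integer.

0(b) covers ∅
1(c) covers 0:b
2(b) covers 1:c
3(b) covers 2:b
4(z) covers 1:c
floor of heap: 0:b
completions by unplaced set U, small U first (add the entries for U minus each lowest piece of U):
  |U|=1: {3}:1  {4}:1
  |U|=2: {2,3}:1  {3,4}:2
  |U|=3: {2,3,4}:3
  start at 0(b): 3

3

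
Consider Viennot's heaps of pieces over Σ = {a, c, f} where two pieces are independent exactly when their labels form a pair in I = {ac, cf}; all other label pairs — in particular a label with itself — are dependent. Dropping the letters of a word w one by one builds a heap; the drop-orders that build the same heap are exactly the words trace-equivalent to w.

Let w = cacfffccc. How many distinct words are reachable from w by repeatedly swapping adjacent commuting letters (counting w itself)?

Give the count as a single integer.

#0=c has no predecessor
#1=a has no predecessor
#2=c depends on [0:c]
#3=f depends on [1:a]
#4=f depends on [3:f]
#5=f depends on [4:f]
#6=c depends on [2:c]
#7=c depends on [6:c]
#8=c depends on [7:c]
sources: [0:c, 1:a]
N(rest) = Σ N(rest − s) over sources s of rest; N(one piece) = 1:
  size 1 → [5]=1  [8]=1
  size 2 → [4,5]=1  [5,8]=2  [7,8]=1
  size 3 → [3,4,5]=1  [4,5,8]=3  [5,7,8]=3  [6,7,8]=1
  size 4 → [1,3,4,5]=1  [2,6,7,8]=1  [3,4,5,8]=4  [4,5,7,8]=6  [5,6,7,8]=4
  size 5 → [0,2,6,7,8]=1  [1,3,4,5,8]=5  [2,5,6,7,8]=5  [3,4,5,7,8]=10  [4,5,6,7,8]=10
  size 6 → [0,2,5,6,7,8]=6  [1,3,4,5,7,8]=15  [2,4,5,6,7,8]=15  [3,4,5,6,7,8]=20
  size 7 → [0,2,4,5,6,7,8]=21  [1,3,4,5,6,7,8]=35  [2,3,4,5,6,7,8]=35
  first=0(c) contributes 70
  first=1(a) contributes 56
|[w]| = 126

126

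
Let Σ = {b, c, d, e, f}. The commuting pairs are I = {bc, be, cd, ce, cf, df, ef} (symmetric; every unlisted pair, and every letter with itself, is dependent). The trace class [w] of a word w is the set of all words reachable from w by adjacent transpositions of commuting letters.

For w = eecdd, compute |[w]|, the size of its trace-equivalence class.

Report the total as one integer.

5

0(e) covers ∅
1(e) covers 0:e
2(c) covers ∅
3(d) covers 1:e
4(d) covers 3:d
floor of heap: 0:e, 2:c
completions by unplaced set U, small U first (add the entries for U minus each lowest piece of U):
  |U|=1: {2}:1  {4}:1
  |U|=2: {2,4}:2  {3,4}:1
  |U|=3: {1,3,4}:1  {2,3,4}:3
  start at 0(e): 4
  start at 2(c): 1
sum over floor = 5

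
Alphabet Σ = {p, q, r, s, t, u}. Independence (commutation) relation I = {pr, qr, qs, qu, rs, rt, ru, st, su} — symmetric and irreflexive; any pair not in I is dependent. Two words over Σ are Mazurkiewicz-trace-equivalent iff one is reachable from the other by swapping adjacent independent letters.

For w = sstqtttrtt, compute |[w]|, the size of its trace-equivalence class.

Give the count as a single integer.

360

0(s) covers ∅
1(s) covers 0:s
2(t) covers ∅
3(q) covers 2:t
4(t) covers 3:q
5(t) covers 4:t
6(t) covers 5:t
7(r) covers ∅
8(t) covers 6:t
9(t) covers 8:t
floor of heap: 0:s, 2:t, 7:r
completions by unplaced set U, small U first (add the entries for U minus each lowest piece of U):
  |U|=1: {1}:1  {7}:1  {9}:1
  |U|=2: {0,1}:1  {1,7}:2  {1,9}:2  {7,9}:2  {8,9}:1
  |U|=3: {0,1,7}:3  {0,1,9}:3  {1,7,9}:6  {1,8,9}:3  {6,8,9}:1  {7,8,9}:3
  |U|=4: {0,1,7,9}:12  {0,1,8,9}:6  {1,6,8,9}:4  {1,7,8,9}:12  {5,6,8,9}:1  {6,7,8,9}:4
  |U|=5: {0,1,6,8,9}:10  {0,1,7,8,9}:30  {1,5,6,8,9}:5  {1,6,7,8,9}:20  {4,5,6,8,9}:1  {5,6,7,8,9}:5
  |U|=6: {0,1,5,6,8,9}:15  {0,1,6,7,8,9}:60  {1,4,5,6,8,9}:6  {1,5,6,7,8,9}:30  {3,4,5,6,8,9}:1  {4,5,6,7,8,9}:6
  |U|=7: {0,1,4,5,6,8,9}:21  {0,1,5,6,7,8,9}:105  {1,3,4,5,6,8,9}:7  {1,4,5,6,7,8,9}:42  {2,3,4,5,6,8,9}:1  {3,4,5,6,7,8,9}:7
  |U|=8: {0,1,3,4,5,6,8,9}:28  {0,1,4,5,6,7,8,9}:168  {1,2,3,4,5,6,8,9}:8  {1,3,4,5,6,7,8,9}:56  {2,3,4,5,6,7,8,9}:8
  start at 0(s): 72
  start at 2(t): 252
  start at 7(r): 36
sum over floor = 360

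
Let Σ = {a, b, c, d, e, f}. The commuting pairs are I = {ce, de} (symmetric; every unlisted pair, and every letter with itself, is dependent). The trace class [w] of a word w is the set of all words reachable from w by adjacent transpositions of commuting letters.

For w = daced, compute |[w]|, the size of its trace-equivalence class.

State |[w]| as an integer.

3

0(d) covers ∅
1(a) covers 0:d
2(c) covers 1:a
3(e) covers 1:a
4(d) covers 2:c
floor of heap: 0:d
completions by unplaced set U, small U first (add the entries for U minus each lowest piece of U):
  |U|=1: {3}:1  {4}:1
  |U|=2: {2,4}:1  {3,4}:2
  |U|=3: {2,3,4}:3
  start at 0(d): 3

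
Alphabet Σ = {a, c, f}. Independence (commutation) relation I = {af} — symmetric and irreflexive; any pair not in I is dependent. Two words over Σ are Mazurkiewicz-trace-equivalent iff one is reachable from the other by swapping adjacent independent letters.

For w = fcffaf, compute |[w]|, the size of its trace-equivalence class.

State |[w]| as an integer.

drop 0:f onto floor
drop 1:c onto {0:f}
drop 2:f onto {1:c}
drop 3:f onto {2:f}
drop 4:a onto {1:c}
drop 5:f onto {3:f}
ground layer = {0:f}
drop-orders for the pieces not yet dropped (sum over which currently-grounded one goes next):
  1 to go: {4} 1  {5} 1
  2 to go: {3,5} 1  {4,5} 2
  3 to go: {2,3,5} 1  {3,4,5} 3
  4 to go: {2,3,4,5} 4
  if 0:f drops first: 4 orders

4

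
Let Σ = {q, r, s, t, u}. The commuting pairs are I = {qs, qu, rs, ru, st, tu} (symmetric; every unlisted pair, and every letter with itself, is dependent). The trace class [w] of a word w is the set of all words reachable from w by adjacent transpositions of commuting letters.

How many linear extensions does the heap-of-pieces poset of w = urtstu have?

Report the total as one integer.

#0=u has no predecessor
#1=r has no predecessor
#2=t depends on [1:r]
#3=s depends on [0:u]
#4=t depends on [2:t]
#5=u depends on [3:s]
sources: [0:u, 1:r]
N(rest) = Σ N(rest − s) over sources s of rest; N(one piece) = 1:
  size 1 → [4]=1  [5]=1
  size 2 → [2,4]=1  [3,5]=1  [4,5]=2
  size 3 → [0,3,5]=1  [1,2,4]=1  [2,4,5]=3  [3,4,5]=3
  size 4 → [0,3,4,5]=4  [1,2,4,5]=4  [2,3,4,5]=6
  first=0(u) contributes 10
  first=1(r) contributes 10
|[w]| = 20

20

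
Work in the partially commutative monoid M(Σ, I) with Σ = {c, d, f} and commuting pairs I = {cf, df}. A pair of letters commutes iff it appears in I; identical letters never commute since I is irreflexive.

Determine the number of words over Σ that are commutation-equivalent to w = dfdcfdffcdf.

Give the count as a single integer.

462

drop 0:d onto floor
drop 1:f onto floor
drop 2:d onto {0:d}
drop 3:c onto {2:d}
drop 4:f onto {1:f}
drop 5:d onto {3:c}
drop 6:f onto {4:f}
drop 7:f onto {6:f}
drop 8:c onto {5:d}
drop 9:d onto {8:c}
drop 10:f onto {7:f}
ground layer = {0:d, 1:f}
drop-orders for the pieces not yet dropped (sum over which currently-grounded one goes next):
  1 to go: {9} 1  {10} 1
  2 to go: {7,10} 1  {8,9} 1  {9,10} 2
  3 to go: {5,8,9} 1  {6,7,10} 1  {7,9,10} 3  {8,9,10} 3
  4 to go: {3,5,8,9} 1  {4,6,7,10} 1  {5,8,9,10} 4  {6,7,9,10} 4  {7,8,9,10} 6
  5 to go: {1,4,6,7,10} 1  {2,3,5,8,9} 1  {3,5,8,9,10} 5  {4,6,7,9,10} 5  {5,7,8,9,10} 10  {6,7,8,9,10} 10
  6 to go: {0,2,3,5,8,9} 1  {1,4,6,7,9,10} 6  {2,3,5,8,9,10} 6  {3,5,7,8,9,10} 15  {4,6,7,8,9,10} 15  {5,6,7,8,9,10} 20
  7 to go: {0,2,3,5,8,9,10} 7  {1,4,6,7,8,9,10} 21  {2,3,5,7,8,9,10} 21  {3,5,6,7,8,9,10} 35  {4,5,6,7,8,9,10} 35
  8 to go: {0,2,3,5,7,8,9,10} 28  {1,4,5,6,7,8,9,10} 56  {2,3,5,6,7,8,9,10} 56  {3,4,5,6,7,8,9,10} 70
  9 to go: {0,2,3,5,6,7,8,9,10} 84  {1,3,4,5,6,7,8,9,10} 126  {2,3,4,5,6,7,8,9,10} 126
  if 0:d drops first: 252 orders
  if 1:f drops first: 210 orders
heap linearizations: 462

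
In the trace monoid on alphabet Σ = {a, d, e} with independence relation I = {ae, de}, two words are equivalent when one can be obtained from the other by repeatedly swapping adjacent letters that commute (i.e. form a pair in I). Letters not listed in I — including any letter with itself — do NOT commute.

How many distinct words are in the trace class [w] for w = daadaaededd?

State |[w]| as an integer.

piece 0:d — minimal
piece 1:a rests on {0:d}
piece 2:a rests on {1:a}
piece 3:d rests on {2:a}
piece 4:a rests on {3:d}
piece 5:a rests on {4:a}
piece 6:e — minimal
piece 7:d rests on {5:a}
piece 8:e rests on {6:e}
piece 9:d rests on {7:d}
piece 10:d rests on {9:d}
minimal pieces: {0:d, 6:e}
ways to finish when only these pieces remain (= sum over removing one remaining piece with nothing left below it):
  1 left: {8}→1  {10}→1
  2 left: {6,8}→1  {8,10}→2  {9,10}→1
  3 left: {6,8,10}→3  {7,9,10}→1  {8,9,10}→3
  4 left: {5,7,9,10}→1  {6,8,9,10}→6  {7,8,9,10}→4
  5 left: {4,5,7,9,10}→1  {5,7,8,9,10}→5  {6,7,8,9,10}→10
  6 left: {3,4,5,7,9,10}→1  {4,5,7,8,9,10}→6  {5,6,7,8,9,10}→15
  7 left: {2,3,4,5,7,9,10}→1  {3,4,5,7,8,9,10}→7  {4,5,6,7,8,9,10}→21
  8 left: {1,2,3,4,5,7,9,10}→1  {2,3,4,5,7,8,9,10}→8  {3,4,5,6,7,8,9,10}→28
  9 left: {0,1,2,3,4,5,7,9,10}→1  {1,2,3,4,5,7,8,9,10}→9  {2,3,4,5,6,7,8,9,10}→36
  placing 0:d first → 45 extensions
  placing 6:e first → 10 extensions
total linear extensions = 55

55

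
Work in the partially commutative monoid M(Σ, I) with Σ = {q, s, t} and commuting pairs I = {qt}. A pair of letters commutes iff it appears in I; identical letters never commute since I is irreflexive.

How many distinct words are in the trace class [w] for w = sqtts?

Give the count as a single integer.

3

#0=s has no predecessor
#1=q depends on [0:s]
#2=t depends on [0:s]
#3=t depends on [2:t]
#4=s depends on [1:q, 3:t]
sources: [0:s]
N(rest) = Σ N(rest − s) over sources s of rest; N(one piece) = 1:
  size 1 → [4]=1
  size 2 → [1,4]=1  [3,4]=1
  size 3 → [1,3,4]=2  [2,3,4]=1
  first=0(s) contributes 3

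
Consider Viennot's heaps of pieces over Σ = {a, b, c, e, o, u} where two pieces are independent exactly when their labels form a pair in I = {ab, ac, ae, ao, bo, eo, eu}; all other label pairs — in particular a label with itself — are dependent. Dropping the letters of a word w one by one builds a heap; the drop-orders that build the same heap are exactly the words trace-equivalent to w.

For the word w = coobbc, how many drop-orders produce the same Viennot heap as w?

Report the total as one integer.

piece 0:c — minimal
piece 1:o rests on {0:c}
piece 2:o rests on {1:o}
piece 3:b rests on {0:c}
piece 4:b rests on {3:b}
piece 5:c rests on {2:o, 4:b}
minimal pieces: {0:c}
ways to finish when only these pieces remain (= sum over removing one remaining piece with nothing left below it):
  1 left: {5}→1
  2 left: {2,5}→1  {4,5}→1
  3 left: {1,2,5}→1  {2,4,5}→2  {3,4,5}→1
  4 left: {1,2,4,5}→3  {2,3,4,5}→3
  placing 0:c first → 6 extensions

6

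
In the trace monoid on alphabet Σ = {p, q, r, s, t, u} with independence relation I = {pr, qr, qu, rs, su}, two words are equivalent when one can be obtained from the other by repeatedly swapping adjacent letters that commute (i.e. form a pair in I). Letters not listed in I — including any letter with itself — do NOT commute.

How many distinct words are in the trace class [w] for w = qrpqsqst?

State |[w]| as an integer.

0(q) covers ∅
1(r) covers ∅
2(p) covers 0:q
3(q) covers 2:p
4(s) covers 3:q
5(q) covers 4:s
6(s) covers 5:q
7(t) covers 1:r, 6:s
floor of heap: 0:q, 1:r
completions by unplaced set U, small U first (add the entries for U minus each lowest piece of U):
  |U|=1: {7}:1
  |U|=2: {1,7}:1  {6,7}:1
  |U|=3: {1,6,7}:2  {5,6,7}:1
  |U|=4: {1,5,6,7}:3  {4,5,6,7}:1
  |U|=5: {1,4,5,6,7}:4  {3,4,5,6,7}:1
  |U|=6: {1,3,4,5,6,7}:5  {2,3,4,5,6,7}:1
  start at 0(q): 6
  start at 1(r): 1
sum over floor = 7

7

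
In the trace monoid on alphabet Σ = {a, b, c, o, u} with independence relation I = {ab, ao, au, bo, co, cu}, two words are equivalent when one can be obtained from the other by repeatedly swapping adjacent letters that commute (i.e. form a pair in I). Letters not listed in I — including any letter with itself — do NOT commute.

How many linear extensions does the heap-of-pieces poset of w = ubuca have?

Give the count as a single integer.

piece 0:u — minimal
piece 1:b rests on {0:u}
piece 2:u rests on {1:b}
piece 3:c rests on {1:b}
piece 4:a rests on {3:c}
minimal pieces: {0:u}
ways to finish when only these pieces remain (= sum over removing one remaining piece with nothing left below it):
  1 left: {2}→1  {4}→1
  2 left: {2,4}→2  {3,4}→1
  3 left: {2,3,4}→3
  placing 0:u first → 3 extensions

3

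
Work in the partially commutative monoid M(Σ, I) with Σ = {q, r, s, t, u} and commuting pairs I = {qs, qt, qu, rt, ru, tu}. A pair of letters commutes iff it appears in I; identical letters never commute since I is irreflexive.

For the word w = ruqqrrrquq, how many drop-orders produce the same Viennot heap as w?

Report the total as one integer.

45

#0=r has no predecessor
#1=u has no predecessor
#2=q depends on [0:r]
#3=q depends on [2:q]
#4=r depends on [3:q]
#5=r depends on [4:r]
#6=r depends on [5:r]
#7=q depends on [6:r]
#8=u depends on [1:u]
#9=q depends on [7:q]
sources: [0:r, 1:u]
N(rest) = Σ N(rest − s) over sources s of rest; N(one piece) = 1:
  size 1 → [8]=1  [9]=1
  size 2 → [1,8]=1  [7,9]=1  [8,9]=2
  size 3 → [1,8,9]=3  [6,7,9]=1  [7,8,9]=3
  size 4 → [1,7,8,9]=6  [5,6,7,9]=1  [6,7,8,9]=4
  size 5 → [1,6,7,8,9]=10  [4,5,6,7,9]=1  [5,6,7,8,9]=5
  size 6 → [1,5,6,7,8,9]=15  [3,4,5,6,7,9]=1  [4,5,6,7,8,9]=6
  size 7 → [1,4,5,6,7,8,9]=21  [2,3,4,5,6,7,9]=1  [3,4,5,6,7,8,9]=7
  size 8 → [0,2,3,4,5,6,7,9]=1  [1,3,4,5,6,7,8,9]=28  [2,3,4,5,6,7,8,9]=8
  first=0(r) contributes 36
  first=1(u) contributes 9
|[w]| = 45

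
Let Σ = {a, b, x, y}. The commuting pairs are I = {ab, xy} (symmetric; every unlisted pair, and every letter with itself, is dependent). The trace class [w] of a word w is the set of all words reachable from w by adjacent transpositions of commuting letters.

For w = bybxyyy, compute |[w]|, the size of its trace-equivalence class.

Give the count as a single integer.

4

#0=b has no predecessor
#1=y depends on [0:b]
#2=b depends on [1:y]
#3=x depends on [2:b]
#4=y depends on [2:b]
#5=y depends on [4:y]
#6=y depends on [5:y]
sources: [0:b]
N(rest) = Σ N(rest − s) over sources s of rest; N(one piece) = 1:
  size 1 → [3]=1  [6]=1
  size 2 → [3,6]=2  [5,6]=1
  size 3 → [3,5,6]=3  [4,5,6]=1
  size 4 → [3,4,5,6]=4
  size 5 → [2,3,4,5,6]=4
  first=0(b) contributes 4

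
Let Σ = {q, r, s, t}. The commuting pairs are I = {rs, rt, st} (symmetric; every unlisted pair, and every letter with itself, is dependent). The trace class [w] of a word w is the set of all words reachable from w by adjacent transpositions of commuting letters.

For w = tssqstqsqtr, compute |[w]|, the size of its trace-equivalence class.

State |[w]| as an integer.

0(t) covers ∅
1(s) covers ∅
2(s) covers 1:s
3(q) covers 0:t, 2:s
4(s) covers 3:q
5(t) covers 3:q
6(q) covers 4:s, 5:t
7(s) covers 6:q
8(q) covers 7:s
9(t) covers 8:q
10(r) covers 8:q
floor of heap: 0:t, 1:s
completions by unplaced set U, small U first (add the entries for U minus each lowest piece of U):
  |U|=1: {9}:1  {10}:1
  |U|=2: {9,10}:2
  |U|=3: {8,9,10}:2
  |U|=4: {7,8,9,10}:2
  |U|=5: {6,7,8,9,10}:2
  |U|=6: {4,6,7,8,9,10}:2  {5,6,7,8,9,10}:2
  |U|=7: {4,5,6,7,8,9,10}:4
  |U|=8: {3,4,5,6,7,8,9,10}:4
  |U|=9: {0,3,4,5,6,7,8,9,10}:4  {2,3,4,5,6,7,8,9,10}:4
  start at 0(t): 4
  start at 1(s): 8
sum over floor = 12

12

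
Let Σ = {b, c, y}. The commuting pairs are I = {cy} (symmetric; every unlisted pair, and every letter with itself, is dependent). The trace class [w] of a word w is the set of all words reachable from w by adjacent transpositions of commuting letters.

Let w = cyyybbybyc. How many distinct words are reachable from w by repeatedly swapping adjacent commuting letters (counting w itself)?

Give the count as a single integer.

drop 0:c onto floor
drop 1:y onto floor
drop 2:y onto {1:y}
drop 3:y onto {2:y}
drop 4:b onto {0:c, 3:y}
drop 5:b onto {4:b}
drop 6:y onto {5:b}
drop 7:b onto {6:y}
drop 8:y onto {7:b}
drop 9:c onto {7:b}
ground layer = {0:c, 1:y}
drop-orders for the pieces not yet dropped (sum over which currently-grounded one goes next):
  1 to go: {8} 1  {9} 1
  2 to go: {8,9} 2
  3 to go: {7,8,9} 2
  4 to go: {6,7,8,9} 2
  5 to go: {5,6,7,8,9} 2
  6 to go: {4,5,6,7,8,9} 2
  7 to go: {0,4,5,6,7,8,9} 2  {3,4,5,6,7,8,9} 2
  8 to go: {0,3,4,5,6,7,8,9} 4  {2,3,4,5,6,7,8,9} 2
  if 0:c drops first: 2 orders
  if 1:y drops first: 6 orders
heap linearizations: 8

8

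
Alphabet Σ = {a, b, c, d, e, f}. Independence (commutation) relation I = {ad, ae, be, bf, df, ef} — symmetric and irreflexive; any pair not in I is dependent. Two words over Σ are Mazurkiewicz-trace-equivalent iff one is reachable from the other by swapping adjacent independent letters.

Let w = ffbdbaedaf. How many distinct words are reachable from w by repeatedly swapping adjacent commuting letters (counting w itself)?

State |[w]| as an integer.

#0=f has no predecessor
#1=f depends on [0:f]
#2=b has no predecessor
#3=d depends on [2:b]
#4=b depends on [3:d]
#5=a depends on [1:f, 4:b]
#6=e depends on [3:d]
#7=d depends on [4:b, 6:e]
#8=a depends on [5:a]
#9=f depends on [8:a]
sources: [0:f, 2:b]
N(rest) = Σ N(rest − s) over sources s of rest; N(one piece) = 1:
  size 1 → [7]=1  [9]=1
  size 2 → [6,7]=1  [7,9]=2  [8,9]=1
  size 3 → [5,8,9]=1  [6,7,9]=3  [7,8,9]=3
  size 4 → [1,5,8,9]=1  [5,7,8,9]=4  [6,7,8,9]=6
  size 5 → [0,1,5,8,9]=1  [1,5,7,8,9]=5  [4,5,7,8,9]=4  [5,6,7,8,9]=10
  size 6 → [0,1,5,7,8,9]=6  [1,4,5,7,8,9]=9  [1,5,6,7,8,9]=15  [4,5,6,7,8,9]=14
  size 7 → [0,1,4,5,7,8,9]=15  [0,1,5,6,7,8,9]=21  [1,4,5,6,7,8,9]=38  [3,4,5,6,7,8,9]=14
  size 8 → [0,1,4,5,6,7,8,9]=74  [1,3,4,5,6,7,8,9]=52  [2,3,4,5,6,7,8,9]=14
  first=0(f) contributes 66
  first=2(b) contributes 126
|[w]| = 192

192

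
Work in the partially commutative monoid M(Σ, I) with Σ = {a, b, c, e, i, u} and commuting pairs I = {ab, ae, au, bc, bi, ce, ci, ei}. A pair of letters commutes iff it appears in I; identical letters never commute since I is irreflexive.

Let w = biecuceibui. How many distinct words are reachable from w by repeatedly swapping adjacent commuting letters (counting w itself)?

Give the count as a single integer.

#0=b has no predecessor
#1=i has no predecessor
#2=e depends on [0:b]
#3=c has no predecessor
#4=u depends on [1:i, 2:e, 3:c]
#5=c depends on [4:u]
#6=e depends on [4:u]
#7=i depends on [4:u]
#8=b depends on [6:e]
#9=u depends on [5:c, 7:i, 8:b]
#10=i depends on [9:u]
sources: [0:b, 1:i, 3:c]
N(rest) = Σ N(rest − s) over sources s of rest; N(one piece) = 1:
  size 1 → [10]=1
  size 2 → [9,10]=1
  size 3 → [5,9,10]=1  [7,9,10]=1  [8,9,10]=1
  size 4 → [5,7,9,10]=2  [5,8,9,10]=2  [6,8,9,10]=1  [7,8,9,10]=2
  size 5 → [5,6,8,9,10]=3  [5,7,8,9,10]=6  [6,7,8,9,10]=3
  size 6 → [5,6,7,8,9,10]=12
  size 7 → [4,5,6,7,8,9,10]=12
  size 8 → [1,4,5,6,7,8,9,10]=12  [2,4,5,6,7,8,9,10]=12  [3,4,5,6,7,8,9,10]=12
  size 9 → [0,2,4,5,6,7,8,9,10]=12  [1,2,4,5,6,7,8,9,10]=24  [1,3,4,5,6,7,8,9,10]=24  [2,3,4,5,6,7,8,9,10]=24
  first=0(b) contributes 72
  first=1(i) contributes 36
  first=3(c) contributes 36
|[w]| = 144

144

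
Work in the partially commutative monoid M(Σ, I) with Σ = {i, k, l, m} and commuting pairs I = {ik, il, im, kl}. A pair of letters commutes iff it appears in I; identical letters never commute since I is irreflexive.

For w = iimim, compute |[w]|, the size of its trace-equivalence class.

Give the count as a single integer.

#0=i has no predecessor
#1=i depends on [0:i]
#2=m has no predecessor
#3=i depends on [1:i]
#4=m depends on [2:m]
sources: [0:i, 2:m]
N(rest) = Σ N(rest − s) over sources s of rest; N(one piece) = 1:
  size 1 → [3]=1  [4]=1
  size 2 → [1,3]=1  [2,4]=1  [3,4]=2
  size 3 → [0,1,3]=1  [1,3,4]=3  [2,3,4]=3
  first=0(i) contributes 6
  first=2(m) contributes 4
|[w]| = 10

10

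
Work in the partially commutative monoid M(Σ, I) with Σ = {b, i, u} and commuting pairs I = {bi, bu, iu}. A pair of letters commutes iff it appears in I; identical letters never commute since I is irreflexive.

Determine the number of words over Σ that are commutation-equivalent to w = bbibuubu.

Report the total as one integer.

drop 0:b onto floor
drop 1:b onto {0:b}
drop 2:i onto floor
drop 3:b onto {1:b}
drop 4:u onto floor
drop 5:u onto {4:u}
drop 6:b onto {3:b}
drop 7:u onto {5:u}
ground layer = {0:b, 2:i, 4:u}
drop-orders for the pieces not yet dropped (sum over which currently-grounded one goes next):
  1 to go: {2} 1  {6} 1  {7} 1
  2 to go: {2,6} 2  {2,7} 2  {3,6} 1  {5,7} 1  {6,7} 2
  3 to go: {1,3,6} 1  {2,3,6} 3  {2,5,7} 3  {2,6,7} 6  {3,6,7} 3  {4,5,7} 1  {5,6,7} 3
  4 to go: {0,1,3,6} 1  {1,2,3,6} 4  {1,3,6,7} 4  {2,3,6,7} 12  {2,4,5,7} 4  {2,5,6,7} 12  {3,5,6,7} 6  {4,5,6,7} 4
  5 to go: {0,1,2,3,6} 5  {0,1,3,6,7} 5  {1,2,3,6,7} 20  {1,3,5,6,7} 10  {2,3,5,6,7} 30  {2,4,5,6,7} 20  {3,4,5,6,7} 10
  6 to go: {0,1,2,3,6,7} 30  {0,1,3,5,6,7} 15  {1,2,3,5,6,7} 60  {1,3,4,5,6,7} 20  {2,3,4,5,6,7} 60
  if 0:b drops first: 140 orders
  if 2:i drops first: 35 orders
  if 4:u drops first: 105 orders
heap linearizations: 280

280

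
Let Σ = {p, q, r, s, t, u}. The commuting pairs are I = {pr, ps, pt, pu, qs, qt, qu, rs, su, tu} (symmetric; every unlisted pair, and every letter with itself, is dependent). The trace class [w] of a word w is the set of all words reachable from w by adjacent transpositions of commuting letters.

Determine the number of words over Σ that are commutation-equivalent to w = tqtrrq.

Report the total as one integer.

drop 0:t onto floor
drop 1:q onto floor
drop 2:t onto {0:t}
drop 3:r onto {1:q, 2:t}
drop 4:r onto {3:r}
drop 5:q onto {4:r}
ground layer = {0:t, 1:q}
drop-orders for the pieces not yet dropped (sum over which currently-grounded one goes next):
  1 to go: {5} 1
  2 to go: {4,5} 1
  3 to go: {3,4,5} 1
  4 to go: {1,3,4,5} 1  {2,3,4,5} 1
  if 0:t drops first: 2 orders
  if 1:q drops first: 1 orders
heap linearizations: 3

3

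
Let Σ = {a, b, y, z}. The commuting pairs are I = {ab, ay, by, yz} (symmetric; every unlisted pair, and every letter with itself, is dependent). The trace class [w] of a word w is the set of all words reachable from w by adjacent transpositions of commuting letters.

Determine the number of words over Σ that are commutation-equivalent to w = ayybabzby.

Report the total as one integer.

piece 0:a — minimal
piece 1:y — minimal
piece 2:y rests on {1:y}
piece 3:b — minimal
piece 4:a rests on {0:a}
piece 5:b rests on {3:b}
piece 6:z rests on {4:a, 5:b}
piece 7:b rests on {6:z}
piece 8:y rests on {2:y}
minimal pieces: {0:a, 1:y, 3:b}
ways to finish when only these pieces remain (= sum over removing one remaining piece with nothing left below it):
  1 left: {7}→1  {8}→1
  2 left: {2,8}→1  {6,7}→1  {7,8}→2
  3 left: {1,2,8}→1  {2,7,8}→3  {4,6,7}→1  {5,6,7}→1  {6,7,8}→3
  4 left: {0,4,6,7}→1  {1,2,7,8}→4  {2,6,7,8}→6  {3,5,6,7}→1  {4,5,6,7}→2  {4,6,7,8}→4  {5,6,7,8}→4
  5 left: {0,4,5,6,7}→3  {0,4,6,7,8}→5  {1,2,6,7,8}→10  {2,4,6,7,8}→10  {2,5,6,7,8}→10  {3,4,5,6,7}→3  {3,5,6,7,8}→5  {4,5,6,7,8}→10
  6 left: {0,2,4,6,7,8}→15  {0,3,4,5,6,7}→6  {0,4,5,6,7,8}→18  {1,2,4,6,7,8}→20  {1,2,5,6,7,8}→20  {2,3,5,6,7,8}→15  {2,4,5,6,7,8}→30  {3,4,5,6,7,8}→18
  7 left: {0,1,2,4,6,7,8}→35  {0,2,4,5,6,7,8}→63  {0,3,4,5,6,7,8}→42  {1,2,3,5,6,7,8}→35  {1,2,4,5,6,7,8}→70  {2,3,4,5,6,7,8}→63
  placing 0:a first → 168 extensions
  placing 1:y first → 168 extensions
  placing 3:b first → 168 extensions
total linear extensions = 504

504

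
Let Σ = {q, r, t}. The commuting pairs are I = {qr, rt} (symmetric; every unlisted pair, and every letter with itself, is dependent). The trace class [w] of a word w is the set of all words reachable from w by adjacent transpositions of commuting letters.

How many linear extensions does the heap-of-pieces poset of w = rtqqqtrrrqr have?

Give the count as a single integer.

462

#0=r has no predecessor
#1=t has no predecessor
#2=q depends on [1:t]
#3=q depends on [2:q]
#4=q depends on [3:q]
#5=t depends on [4:q]
#6=r depends on [0:r]
#7=r depends on [6:r]
#8=r depends on [7:r]
#9=q depends on [5:t]
#10=r depends on [8:r]
sources: [0:r, 1:t]
N(rest) = Σ N(rest − s) over sources s of rest; N(one piece) = 1:
  size 1 → [9]=1  [10]=1
  size 2 → [5,9]=1  [8,10]=1  [9,10]=2
  size 3 → [4,5,9]=1  [5,9,10]=3  [7,8,10]=1  [8,9,10]=3
  size 4 → [3,4,5,9]=1  [4,5,9,10]=4  [5,8,9,10]=6  [6,7,8,10]=1  [7,8,9,10]=4
  size 5 → [0,6,7,8,10]=1  [2,3,4,5,9]=1  [3,4,5,9,10]=5  [4,5,8,9,10]=10  [5,7,8,9,10]=10  [6,7,8,9,10]=5
  size 6 → [0,6,7,8,9,10]=6  [1,2,3,4,5,9]=1  [2,3,4,5,9,10]=6  [3,4,5,8,9,10]=15  [4,5,7,8,9,10]=20  [5,6,7,8,9,10]=15
  size 7 → [0,5,6,7,8,9,10]=21  [1,2,3,4,5,9,10]=7  [2,3,4,5,8,9,10]=21  [3,4,5,7,8,9,10]=35  [4,5,6,7,8,9,10]=35
  size 8 → [0,4,5,6,7,8,9,10]=56  [1,2,3,4,5,8,9,10]=28  [2,3,4,5,7,8,9,10]=56  [3,4,5,6,7,8,9,10]=70
  size 9 → [0,3,4,5,6,7,8,9,10]=126  [1,2,3,4,5,7,8,9,10]=84  [2,3,4,5,6,7,8,9,10]=126
  first=0(r) contributes 210
  first=1(t) contributes 252
|[w]| = 462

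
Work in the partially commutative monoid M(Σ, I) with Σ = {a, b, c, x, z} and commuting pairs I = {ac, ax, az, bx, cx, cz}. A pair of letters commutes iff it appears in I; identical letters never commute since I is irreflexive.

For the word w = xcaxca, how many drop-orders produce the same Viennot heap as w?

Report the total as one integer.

drop 0:x onto floor
drop 1:c onto floor
drop 2:a onto floor
drop 3:x onto {0:x}
drop 4:c onto {1:c}
drop 5:a onto {2:a}
ground layer = {0:x, 1:c, 2:a}
drop-orders for the pieces not yet dropped (sum over which currently-grounded one goes next):
  1 to go: {3} 1  {4} 1  {5} 1
  2 to go: {0,3} 1  {1,4} 1  {2,5} 1  {3,4} 2  {3,5} 2  {4,5} 2
  3 to go: {0,3,4} 3  {0,3,5} 3  {1,3,4} 3  {1,4,5} 3  {2,3,5} 3  {2,4,5} 3  {3,4,5} 6
  4 to go: {0,1,3,4} 6  {0,2,3,5} 6  {0,3,4,5} 12  {1,2,4,5} 6  {1,3,4,5} 12  {2,3,4,5} 12
  if 0:x drops first: 30 orders
  if 1:c drops first: 30 orders
  if 2:a drops first: 30 orders
heap linearizations: 90

90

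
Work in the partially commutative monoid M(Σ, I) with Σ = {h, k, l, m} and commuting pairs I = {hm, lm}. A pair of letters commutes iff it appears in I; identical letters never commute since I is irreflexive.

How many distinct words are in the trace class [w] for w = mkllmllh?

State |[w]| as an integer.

6

piece 0:m — minimal
piece 1:k rests on {0:m}
piece 2:l rests on {1:k}
piece 3:l rests on {2:l}
piece 4:m rests on {1:k}
piece 5:l rests on {3:l}
piece 6:l rests on {5:l}
piece 7:h rests on {6:l}
minimal pieces: {0:m}
ways to finish when only these pieces remain (= sum over removing one remaining piece with nothing left below it):
  1 left: {4}→1  {7}→1
  2 left: {4,7}→2  {6,7}→1
  3 left: {4,6,7}→3  {5,6,7}→1
  4 left: {3,5,6,7}→1  {4,5,6,7}→4
  5 left: {2,3,5,6,7}→1  {3,4,5,6,7}→5
  6 left: {2,3,4,5,6,7}→6
  placing 0:m first → 6 extensions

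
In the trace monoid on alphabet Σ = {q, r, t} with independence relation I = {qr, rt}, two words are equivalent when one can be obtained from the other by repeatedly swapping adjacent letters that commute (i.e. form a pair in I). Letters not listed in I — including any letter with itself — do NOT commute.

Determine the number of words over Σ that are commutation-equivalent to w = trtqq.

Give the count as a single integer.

piece 0:t — minimal
piece 1:r — minimal
piece 2:t rests on {0:t}
piece 3:q rests on {2:t}
piece 4:q rests on {3:q}
minimal pieces: {0:t, 1:r}
ways to finish when only these pieces remain (= sum over removing one remaining piece with nothing left below it):
  1 left: {1}→1  {4}→1
  2 left: {1,4}→2  {3,4}→1
  3 left: {1,3,4}→3  {2,3,4}→1
  placing 0:t first → 4 extensions
  placing 1:r first → 1 extensions
total linear extensions = 5

5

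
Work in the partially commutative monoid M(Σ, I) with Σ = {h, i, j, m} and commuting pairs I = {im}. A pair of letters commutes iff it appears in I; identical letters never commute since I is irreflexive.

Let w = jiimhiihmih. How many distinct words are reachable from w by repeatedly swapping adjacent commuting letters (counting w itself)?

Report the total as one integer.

drop 0:j onto floor
drop 1:i onto {0:j}
drop 2:i onto {1:i}
drop 3:m onto {0:j}
drop 4:h onto {2:i, 3:m}
drop 5:i onto {4:h}
drop 6:i onto {5:i}
drop 7:h onto {6:i}
drop 8:m onto {7:h}
drop 9:i onto {7:h}
drop 10:h onto {8:m, 9:i}
ground layer = {0:j}
drop-orders for the pieces not yet dropped (sum over which currently-grounded one goes next):
  1 to go: {10} 1
  2 to go: {8,10} 1  {9,10} 1
  3 to go: {8,9,10} 2
  4 to go: {7,8,9,10} 2
  5 to go: {6,7,8,9,10} 2
  6 to go: {5,6,7,8,9,10} 2
  7 to go: {4,5,6,7,8,9,10} 2
  8 to go: {2,4,5,6,7,8,9,10} 2  {3,4,5,6,7,8,9,10} 2
  9 to go: {1,2,4,5,6,7,8,9,10} 2  {2,3,4,5,6,7,8,9,10} 4
  if 0:j drops first: 6 orders

6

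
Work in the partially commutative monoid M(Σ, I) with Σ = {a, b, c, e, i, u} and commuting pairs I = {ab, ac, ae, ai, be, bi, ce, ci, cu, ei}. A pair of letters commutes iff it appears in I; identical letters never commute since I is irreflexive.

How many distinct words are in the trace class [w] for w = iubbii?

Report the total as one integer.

0(i) covers ∅
1(u) covers 0:i
2(b) covers 1:u
3(b) covers 2:b
4(i) covers 1:u
5(i) covers 4:i
floor of heap: 0:i
completions by unplaced set U, small U first (add the entries for U minus each lowest piece of U):
  |U|=1: {3}:1  {5}:1
  |U|=2: {2,3}:1  {3,5}:2  {4,5}:1
  |U|=3: {2,3,5}:3  {3,4,5}:3
  |U|=4: {2,3,4,5}:6
  start at 0(i): 6

6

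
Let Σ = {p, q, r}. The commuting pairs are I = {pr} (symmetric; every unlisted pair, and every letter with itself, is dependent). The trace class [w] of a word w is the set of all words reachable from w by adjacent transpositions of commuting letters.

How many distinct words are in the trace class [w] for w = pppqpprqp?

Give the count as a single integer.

drop 0:p onto floor
drop 1:p onto {0:p}
drop 2:p onto {1:p}
drop 3:q onto {2:p}
drop 4:p onto {3:q}
drop 5:p onto {4:p}
drop 6:r onto {3:q}
drop 7:q onto {5:p, 6:r}
drop 8:p onto {7:q}
ground layer = {0:p}
drop-orders for the pieces not yet dropped (sum over which currently-grounded one goes next):
  1 to go: {8} 1
  2 to go: {7,8} 1
  3 to go: {5,7,8} 1  {6,7,8} 1
  4 to go: {4,5,7,8} 1  {5,6,7,8} 2
  5 to go: {4,5,6,7,8} 3
  6 to go: {3,4,5,6,7,8} 3
  7 to go: {2,3,4,5,6,7,8} 3
  if 0:p drops first: 3 orders

3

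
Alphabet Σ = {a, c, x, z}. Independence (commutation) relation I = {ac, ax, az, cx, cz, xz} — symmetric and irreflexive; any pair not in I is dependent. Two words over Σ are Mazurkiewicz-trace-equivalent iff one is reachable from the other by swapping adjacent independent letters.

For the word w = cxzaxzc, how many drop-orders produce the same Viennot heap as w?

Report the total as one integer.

630

#0=c has no predecessor
#1=x has no predecessor
#2=z has no predecessor
#3=a has no predecessor
#4=x depends on [1:x]
#5=z depends on [2:z]
#6=c depends on [0:c]
sources: [0:c, 1:x, 2:z, 3:a]
N(rest) = Σ N(rest − s) over sources s of rest; N(one piece) = 1:
  size 1 → [3]=1  [4]=1  [5]=1  [6]=1
  size 2 → [0,6]=1  [1,4]=1  [2,5]=1  [3,4]=2  [3,5]=2  [3,6]=2  [4,5]=2  [4,6]=2  [5,6]=2
  size 3 → [0,3,6]=3  [0,4,6]=3  [0,5,6]=3  [1,3,4]=3  [1,4,5]=3  [1,4,6]=3  [2,3,5]=3  [2,4,5]=3  [2,5,6]=3  [3,4,5]=6  [3,4,6]=6  [3,5,6]=6  [4,5,6]=6
  size 4 → [0,1,4,6]=6  [0,2,5,6]=6  [0,3,4,6]=12  [0,3,5,6]=12  [0,4,5,6]=12  [1,2,4,5]=6  [1,3,4,5]=12  [1,3,4,6]=12  [1,4,5,6]=12  [2,3,4,5]=12  [2,3,5,6]=12  [2,4,5,6]=12  [3,4,5,6]=24
  size 5 → [0,1,3,4,6]=30  [0,1,4,5,6]=30  [0,2,3,5,6]=30  [0,2,4,5,6]=30  [0,3,4,5,6]=60  [1,2,3,4,5]=30  [1,2,4,5,6]=30  [1,3,4,5,6]=60  [2,3,4,5,6]=60
  first=0(c) contributes 180
  first=1(x) contributes 180
  first=2(z) contributes 180
  first=3(a) contributes 90
|[w]| = 630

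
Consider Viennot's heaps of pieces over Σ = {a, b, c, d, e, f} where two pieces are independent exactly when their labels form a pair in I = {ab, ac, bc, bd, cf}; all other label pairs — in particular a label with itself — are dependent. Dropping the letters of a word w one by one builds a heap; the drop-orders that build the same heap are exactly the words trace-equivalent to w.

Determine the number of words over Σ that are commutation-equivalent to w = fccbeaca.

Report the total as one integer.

#0=f has no predecessor
#1=c has no predecessor
#2=c depends on [1:c]
#3=b depends on [0:f]
#4=e depends on [2:c, 3:b]
#5=a depends on [4:e]
#6=c depends on [4:e]
#7=a depends on [5:a]
sources: [0:f, 1:c]
N(rest) = Σ N(rest − s) over sources s of rest; N(one piece) = 1:
  size 1 → [6]=1  [7]=1
  size 2 → [5,7]=1  [6,7]=2
  size 3 → [5,6,7]=3
  size 4 → [4,5,6,7]=3
  size 5 → [2,4,5,6,7]=3  [3,4,5,6,7]=3
  size 6 → [0,3,4,5,6,7]=3  [1,2,4,5,6,7]=3  [2,3,4,5,6,7]=6
  first=0(f) contributes 9
  first=1(c) contributes 9
|[w]| = 18

18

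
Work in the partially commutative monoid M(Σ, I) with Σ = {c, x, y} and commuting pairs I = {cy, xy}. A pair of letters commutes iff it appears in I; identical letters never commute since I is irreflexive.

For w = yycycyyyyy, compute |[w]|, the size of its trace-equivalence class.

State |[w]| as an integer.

0(y) covers ∅
1(y) covers 0:y
2(c) covers ∅
3(y) covers 1:y
4(c) covers 2:c
5(y) covers 3:y
6(y) covers 5:y
7(y) covers 6:y
8(y) covers 7:y
9(y) covers 8:y
floor of heap: 0:y, 2:c
completions by unplaced set U, small U first (add the entries for U minus each lowest piece of U):
  |U|=1: {4}:1  {9}:1
  |U|=2: {2,4}:1  {4,9}:2  {8,9}:1
  |U|=3: {2,4,9}:3  {4,8,9}:3  {7,8,9}:1
  |U|=4: {2,4,8,9}:6  {4,7,8,9}:4  {6,7,8,9}:1
  |U|=5: {2,4,7,8,9}:10  {4,6,7,8,9}:5  {5,6,7,8,9}:1
  |U|=6: {2,4,6,7,8,9}:15  {3,5,6,7,8,9}:1  {4,5,6,7,8,9}:6
  |U|=7: {1,3,5,6,7,8,9}:1  {2,4,5,6,7,8,9}:21  {3,4,5,6,7,8,9}:7
  |U|=8: {0,1,3,5,6,7,8,9}:1  {1,3,4,5,6,7,8,9}:8  {2,3,4,5,6,7,8,9}:28
  start at 0(y): 36
  start at 2(c): 9
sum over floor = 45

45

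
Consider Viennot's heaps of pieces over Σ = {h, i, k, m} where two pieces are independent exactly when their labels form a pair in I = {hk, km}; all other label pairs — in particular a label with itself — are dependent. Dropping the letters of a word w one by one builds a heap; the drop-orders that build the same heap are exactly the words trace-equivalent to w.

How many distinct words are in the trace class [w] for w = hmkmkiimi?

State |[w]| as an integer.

10

0(h) covers ∅
1(m) covers 0:h
2(k) covers ∅
3(m) covers 1:m
4(k) covers 2:k
5(i) covers 3:m, 4:k
6(i) covers 5:i
7(m) covers 6:i
8(i) covers 7:m
floor of heap: 0:h, 2:k
completions by unplaced set U, small U first (add the entries for U minus each lowest piece of U):
  |U|=1: {8}:1
  |U|=2: {7,8}:1
  |U|=3: {6,7,8}:1
  |U|=4: {5,6,7,8}:1
  |U|=5: {3,5,6,7,8}:1  {4,5,6,7,8}:1
  |U|=6: {1,3,5,6,7,8}:1  {2,4,5,6,7,8}:1  {3,4,5,6,7,8}:2
  |U|=7: {0,1,3,5,6,7,8}:1  {1,3,4,5,6,7,8}:3  {2,3,4,5,6,7,8}:3
  start at 0(h): 6
  start at 2(k): 4
sum over floor = 10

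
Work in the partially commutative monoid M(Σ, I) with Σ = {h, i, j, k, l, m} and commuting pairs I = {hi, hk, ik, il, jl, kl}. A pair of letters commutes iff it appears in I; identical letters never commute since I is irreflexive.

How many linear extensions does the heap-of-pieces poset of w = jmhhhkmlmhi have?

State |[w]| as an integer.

#0=j has no predecessor
#1=m depends on [0:j]
#2=h depends on [1:m]
#3=h depends on [2:h]
#4=h depends on [3:h]
#5=k depends on [1:m]
#6=m depends on [4:h, 5:k]
#7=l depends on [6:m]
#8=m depends on [7:l]
#9=h depends on [8:m]
#10=i depends on [8:m]
sources: [0:j]
N(rest) = Σ N(rest − s) over sources s of rest; N(one piece) = 1:
  size 1 → [9]=1  [10]=1
  size 2 → [9,10]=2
  size 3 → [8,9,10]=2
  size 4 → [7,8,9,10]=2
  size 5 → [6,7,8,9,10]=2
  size 6 → [4,6,7,8,9,10]=2  [5,6,7,8,9,10]=2
  size 7 → [3,4,6,7,8,9,10]=2  [4,5,6,7,8,9,10]=4
  size 8 → [2,3,4,6,7,8,9,10]=2  [3,4,5,6,7,8,9,10]=6
  size 9 → [2,3,4,5,6,7,8,9,10]=8
  first=0(j) contributes 8

8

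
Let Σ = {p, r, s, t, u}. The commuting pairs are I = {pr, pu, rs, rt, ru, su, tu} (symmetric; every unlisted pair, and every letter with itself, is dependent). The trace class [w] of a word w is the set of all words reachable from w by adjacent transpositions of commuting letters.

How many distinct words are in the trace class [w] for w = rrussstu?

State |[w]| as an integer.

420

piece 0:r — minimal
piece 1:r rests on {0:r}
piece 2:u — minimal
piece 3:s — minimal
piece 4:s rests on {3:s}
piece 5:s rests on {4:s}
piece 6:t rests on {5:s}
piece 7:u rests on {2:u}
minimal pieces: {0:r, 2:u, 3:s}
ways to finish when only these pieces remain (= sum over removing one remaining piece with nothing left below it):
  1 left: {1}→1  {6}→1  {7}→1
  2 left: {0,1}→1  {1,6}→2  {1,7}→2  {2,7}→1  {5,6}→1  {6,7}→2
  3 left: {0,1,6}→3  {0,1,7}→3  {1,2,7}→3  {1,5,6}→3  {1,6,7}→6  {2,6,7}→3  {4,5,6}→1  {5,6,7}→3
  4 left: {0,1,2,7}→6  {0,1,5,6}→6  {0,1,6,7}→12  {1,2,6,7}→12  {1,4,5,6}→4  {1,5,6,7}→12  {2,5,6,7}→6  {3,4,5,6}→1  {4,5,6,7}→4
  5 left: {0,1,2,6,7}→30  {0,1,4,5,6}→10  {0,1,5,6,7}→30  {1,2,5,6,7}→30  {1,3,4,5,6}→5  {1,4,5,6,7}→20  {2,4,5,6,7}→10  {3,4,5,6,7}→5
  6 left: {0,1,2,5,6,7}→90  {0,1,3,4,5,6}→15  {0,1,4,5,6,7}→60  {1,2,4,5,6,7}→60  {1,3,4,5,6,7}→30  {2,3,4,5,6,7}→15
  placing 0:r first → 105 extensions
  placing 2:u first → 105 extensions
  placing 3:s first → 210 extensions
total linear extensions = 420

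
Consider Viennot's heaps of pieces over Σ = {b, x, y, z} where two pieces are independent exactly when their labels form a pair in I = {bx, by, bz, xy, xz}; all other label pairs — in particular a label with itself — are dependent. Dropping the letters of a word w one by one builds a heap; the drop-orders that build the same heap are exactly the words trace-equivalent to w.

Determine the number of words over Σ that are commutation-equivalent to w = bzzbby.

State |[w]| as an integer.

0(b) covers ∅
1(z) covers ∅
2(z) covers 1:z
3(b) covers 0:b
4(b) covers 3:b
5(y) covers 2:z
floor of heap: 0:b, 1:z
completions by unplaced set U, small U first (add the entries for U minus each lowest piece of U):
  |U|=1: {4}:1  {5}:1
  |U|=2: {2,5}:1  {3,4}:1  {4,5}:2
  |U|=3: {0,3,4}:1  {1,2,5}:1  {2,4,5}:3  {3,4,5}:3
  |U|=4: {0,3,4,5}:4  {1,2,4,5}:4  {2,3,4,5}:6
  start at 0(b): 10
  start at 1(z): 10
sum over floor = 20

20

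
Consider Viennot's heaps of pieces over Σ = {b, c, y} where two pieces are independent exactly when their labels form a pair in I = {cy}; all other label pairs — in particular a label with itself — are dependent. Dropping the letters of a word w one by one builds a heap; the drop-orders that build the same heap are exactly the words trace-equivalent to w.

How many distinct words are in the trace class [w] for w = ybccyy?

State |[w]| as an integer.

6

piece 0:y — minimal
piece 1:b rests on {0:y}
piece 2:c rests on {1:b}
piece 3:c rests on {2:c}
piece 4:y rests on {1:b}
piece 5:y rests on {4:y}
minimal pieces: {0:y}
ways to finish when only these pieces remain (= sum over removing one remaining piece with nothing left below it):
  1 left: {3}→1  {5}→1
  2 left: {2,3}→1  {3,5}→2  {4,5}→1
  3 left: {2,3,5}→3  {3,4,5}→3
  4 left: {2,3,4,5}→6
  placing 0:y first → 6 extensions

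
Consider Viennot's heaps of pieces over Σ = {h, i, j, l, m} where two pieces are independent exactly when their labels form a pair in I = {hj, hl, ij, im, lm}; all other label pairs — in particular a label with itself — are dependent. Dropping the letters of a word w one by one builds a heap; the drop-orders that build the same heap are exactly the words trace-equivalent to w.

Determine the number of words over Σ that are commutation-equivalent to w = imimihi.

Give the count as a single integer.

0(i) covers ∅
1(m) covers ∅
2(i) covers 0:i
3(m) covers 1:m
4(i) covers 2:i
5(h) covers 3:m, 4:i
6(i) covers 5:h
floor of heap: 0:i, 1:m
completions by unplaced set U, small U first (add the entries for U minus each lowest piece of U):
  |U|=1: {6}:1
  |U|=2: {5,6}:1
  |U|=3: {3,5,6}:1  {4,5,6}:1
  |U|=4: {1,3,5,6}:1  {2,4,5,6}:1  {3,4,5,6}:2
  |U|=5: {0,2,4,5,6}:1  {1,3,4,5,6}:3  {2,3,4,5,6}:3
  start at 0(i): 6
  start at 1(m): 4
sum over floor = 10

10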